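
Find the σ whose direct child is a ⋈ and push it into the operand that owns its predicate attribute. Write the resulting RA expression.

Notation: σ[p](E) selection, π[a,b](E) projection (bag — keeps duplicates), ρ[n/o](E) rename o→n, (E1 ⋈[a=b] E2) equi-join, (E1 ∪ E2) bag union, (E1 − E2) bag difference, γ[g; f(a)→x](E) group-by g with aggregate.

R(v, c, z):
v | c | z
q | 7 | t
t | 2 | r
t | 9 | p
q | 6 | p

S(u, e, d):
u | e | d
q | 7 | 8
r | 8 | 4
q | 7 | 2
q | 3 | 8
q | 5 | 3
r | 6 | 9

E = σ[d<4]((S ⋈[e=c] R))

σ filters on d, owned by the left side.
E' = (σ[d<4](S) ⋈[e=c] R)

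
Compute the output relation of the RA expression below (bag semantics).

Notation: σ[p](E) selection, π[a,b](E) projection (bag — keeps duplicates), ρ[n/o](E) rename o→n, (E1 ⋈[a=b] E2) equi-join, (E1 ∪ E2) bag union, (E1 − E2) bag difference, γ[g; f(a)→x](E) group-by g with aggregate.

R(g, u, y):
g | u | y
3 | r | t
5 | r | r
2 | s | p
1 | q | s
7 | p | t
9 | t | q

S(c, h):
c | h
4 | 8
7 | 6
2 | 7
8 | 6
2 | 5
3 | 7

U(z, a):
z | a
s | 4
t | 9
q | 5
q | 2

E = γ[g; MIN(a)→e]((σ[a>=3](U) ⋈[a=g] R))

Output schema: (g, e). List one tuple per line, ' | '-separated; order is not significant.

Row counts bottom-up:
  U → 4
  σ[a>=3](U) → 3
  R → 6
  (σ[a>=3](U) ⋈[a=g] R) → 2
  γ[g; MIN(a)→e]((σ[a>=3](U) ⋈[a=g] R)) → 2

== RESULT ==
g | e
5 | 5
9 | 9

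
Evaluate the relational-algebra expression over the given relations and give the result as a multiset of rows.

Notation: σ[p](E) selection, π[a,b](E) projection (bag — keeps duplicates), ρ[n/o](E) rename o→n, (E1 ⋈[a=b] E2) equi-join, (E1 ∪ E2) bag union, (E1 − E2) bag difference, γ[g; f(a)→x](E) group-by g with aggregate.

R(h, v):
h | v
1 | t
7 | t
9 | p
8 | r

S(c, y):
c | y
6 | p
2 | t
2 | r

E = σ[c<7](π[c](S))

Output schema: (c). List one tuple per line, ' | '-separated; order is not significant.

Per-node cardinality:
  S → 3
  π[c](S) → 3
  σ[c<7](π[c](S)) → 3

== RESULT ==
c
2
2
6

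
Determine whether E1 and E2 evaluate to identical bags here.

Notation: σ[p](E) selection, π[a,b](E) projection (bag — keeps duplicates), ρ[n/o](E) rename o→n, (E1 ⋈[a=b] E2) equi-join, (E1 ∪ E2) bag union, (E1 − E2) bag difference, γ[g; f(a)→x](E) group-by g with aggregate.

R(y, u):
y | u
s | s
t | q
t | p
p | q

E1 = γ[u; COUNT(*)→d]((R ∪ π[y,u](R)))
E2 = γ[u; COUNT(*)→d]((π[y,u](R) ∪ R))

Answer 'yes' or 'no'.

E1 subexpression sizes:
  R → 4
  R → 4
  π[y,u](R) → 4
  (R ∪ π[y,u](R)) → 8
  γ[u; COUNT(*)→d]((R ∪ π[y,u](R))) → 3
E2 subexpression sizes:
  R → 4
  π[y,u](R) → 4
  R → 4
  (π[y,u](R) ∪ R) → 8
  γ[u; COUNT(*)→d]((π[y,u](R) ∪ R)) → 3

E1 and E2 produce the same multiset:
u | d
p | 2
q | 4
s | 2

yes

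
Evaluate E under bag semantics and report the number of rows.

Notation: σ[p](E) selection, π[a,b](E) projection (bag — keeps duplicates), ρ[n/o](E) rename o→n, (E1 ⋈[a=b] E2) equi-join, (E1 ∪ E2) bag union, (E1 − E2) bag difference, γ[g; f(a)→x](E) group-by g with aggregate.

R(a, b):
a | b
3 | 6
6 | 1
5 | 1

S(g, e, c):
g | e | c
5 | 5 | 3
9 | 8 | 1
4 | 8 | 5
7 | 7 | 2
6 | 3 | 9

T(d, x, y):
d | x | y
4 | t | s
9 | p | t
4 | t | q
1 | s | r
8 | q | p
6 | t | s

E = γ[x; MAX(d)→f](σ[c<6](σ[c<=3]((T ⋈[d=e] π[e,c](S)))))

Row counts bottom-up:
  T → 6
  S → 5
  π[e,c](S) → 5
  (T ⋈[d=e] π[e,c](S)) → 2
  σ[c<=3]((T ⋈[d=e] π[e,c](S))) → 1
  σ[c<6](σ[c<=3]((T ⋈[d=e] π[e,c](S)))) → 1
  γ[x; MAX(d)→f](σ[c<6](σ[c<=3]((T ⋈[d=e] π[e,c](S))))) → 1

|E| = 1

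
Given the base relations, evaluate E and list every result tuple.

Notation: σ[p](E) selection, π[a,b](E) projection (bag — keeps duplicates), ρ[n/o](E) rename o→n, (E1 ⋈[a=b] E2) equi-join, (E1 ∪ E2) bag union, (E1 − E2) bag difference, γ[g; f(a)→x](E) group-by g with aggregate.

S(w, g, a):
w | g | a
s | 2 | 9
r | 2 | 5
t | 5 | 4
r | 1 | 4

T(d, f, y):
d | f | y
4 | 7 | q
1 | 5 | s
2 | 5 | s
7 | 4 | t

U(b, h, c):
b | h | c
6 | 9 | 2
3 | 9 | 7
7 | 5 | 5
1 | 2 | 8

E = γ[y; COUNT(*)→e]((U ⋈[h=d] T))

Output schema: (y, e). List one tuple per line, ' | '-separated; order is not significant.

Stepwise |·|:
  U → 4
  T → 4
  (U ⋈[h=d] T) → 1
  γ[y; COUNT(*)→e]((U ⋈[h=d] T)) → 1

== RESULT ==
y | e
s | 1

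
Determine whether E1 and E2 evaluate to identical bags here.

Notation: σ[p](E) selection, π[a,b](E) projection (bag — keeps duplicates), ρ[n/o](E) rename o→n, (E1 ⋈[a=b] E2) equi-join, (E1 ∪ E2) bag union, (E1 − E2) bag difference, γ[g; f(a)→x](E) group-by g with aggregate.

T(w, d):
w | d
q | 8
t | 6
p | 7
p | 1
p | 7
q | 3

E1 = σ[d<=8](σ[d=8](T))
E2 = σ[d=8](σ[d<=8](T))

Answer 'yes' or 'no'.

E1 stepwise |·|:
  T → 6
  σ[d=8](T) → 1
  σ[d<=8](σ[d=8](T)) → 1
E2 stepwise |·|:
  T → 6
  σ[d<=8](T) → 6
  σ[d=8](σ[d<=8](T)) → 1

E1 and E2 produce the same multiset:
w | d
q | 8

yes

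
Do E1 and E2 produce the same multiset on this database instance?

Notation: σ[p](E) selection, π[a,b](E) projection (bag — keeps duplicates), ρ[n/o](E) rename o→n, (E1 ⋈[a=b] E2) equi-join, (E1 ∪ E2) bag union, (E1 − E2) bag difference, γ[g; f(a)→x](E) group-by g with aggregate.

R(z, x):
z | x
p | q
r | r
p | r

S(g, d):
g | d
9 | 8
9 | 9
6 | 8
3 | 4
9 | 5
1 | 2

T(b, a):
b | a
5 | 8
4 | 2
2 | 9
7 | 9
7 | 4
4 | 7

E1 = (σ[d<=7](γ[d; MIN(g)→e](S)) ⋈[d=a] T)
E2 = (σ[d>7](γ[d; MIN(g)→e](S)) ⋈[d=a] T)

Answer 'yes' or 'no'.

E1 row counts bottom-up:
  S → 6
  γ[d; MIN(g)→e](S) → 5
  σ[d<=7](γ[d; MIN(g)→e](S)) → 3
  T → 6
  (σ[d<=7](γ[d; MIN(g)→e](S)) ⋈[d=a] T) → 2
E2 row counts bottom-up:
  S → 6
  γ[d; MIN(g)→e](S) → 5
  σ[d>7](γ[d; MIN(g)→e](S)) → 2
  T → 6
  (σ[d>7](γ[d; MIN(g)→e](S)) ⋈[d=a] T) → 3

E1 result:
d | e | b | a
2 | 1 | 4 | 2
4 | 3 | 7 | 4
E2 result:
d | e | b | a
8 | 6 | 5 | 8
9 | 9 | 2 | 9
9 | 9 | 7 | 9
Witness: (2, 1, 4, 2) appears 1× in E1 but 0× in E2.

no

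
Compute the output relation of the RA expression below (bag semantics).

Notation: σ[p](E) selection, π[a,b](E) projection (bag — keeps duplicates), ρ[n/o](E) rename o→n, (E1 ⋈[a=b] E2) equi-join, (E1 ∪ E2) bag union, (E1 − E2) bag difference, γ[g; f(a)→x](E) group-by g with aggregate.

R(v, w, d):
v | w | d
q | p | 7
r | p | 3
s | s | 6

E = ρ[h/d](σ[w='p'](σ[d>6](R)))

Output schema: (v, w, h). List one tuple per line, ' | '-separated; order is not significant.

Per-node cardinality:
  R → 3
  σ[d>6](R) → 1
  σ[w='p'](σ[d>6](R)) → 1
  ρ[h/d](σ[w='p'](σ[d>6](R))) → 1

== RESULT ==
v | w | h
q | p | 7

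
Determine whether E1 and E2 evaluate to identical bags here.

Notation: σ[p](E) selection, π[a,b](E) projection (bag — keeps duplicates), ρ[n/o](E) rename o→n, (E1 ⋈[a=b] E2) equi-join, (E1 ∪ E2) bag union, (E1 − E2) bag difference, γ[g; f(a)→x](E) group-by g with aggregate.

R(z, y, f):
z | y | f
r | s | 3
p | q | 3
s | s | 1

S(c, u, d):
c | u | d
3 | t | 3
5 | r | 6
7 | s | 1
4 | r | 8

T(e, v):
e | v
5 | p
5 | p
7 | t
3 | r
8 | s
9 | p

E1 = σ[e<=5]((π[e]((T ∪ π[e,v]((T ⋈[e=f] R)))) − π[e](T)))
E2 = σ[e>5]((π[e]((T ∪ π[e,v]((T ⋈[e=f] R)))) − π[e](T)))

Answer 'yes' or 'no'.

E1 row counts bottom-up:
  T → 6
  T → 6
  R → 3
  (T ⋈[e=f] R) → 2
  π[e,v]((T ⋈[e=f] R)) → 2
  (T ∪ π[e,v]((T ⋈[e=f] R))) → 8
  π[e]((T ∪ π[e,v]((T ⋈[e=f] R)))) → 8
  T → 6
  π[e](T) → 6
  (π[e]((T ∪ π[e,v]((T ⋈[e=f] R)))) − π[e](T)) → 2
  σ[e<=5]((π[e]((T ∪ π[e,v]((T ⋈[e=f] R)))) − π[e](T))) → 2
E2 row counts bottom-up:
  T → 6
  T → 6
  R → 3
  (T ⋈[e=f] R) → 2
  π[e,v]((T ⋈[e=f] R)) → 2
  (T ∪ π[e,v]((T ⋈[e=f] R))) → 8
  π[e]((T ∪ π[e,v]((T ⋈[e=f] R)))) → 8
  T → 6
  π[e](T) → 6
  (π[e]((T ∪ π[e,v]((T ⋈[e=f] R)))) − π[e](T)) → 2
  σ[e>5]((π[e]((T ∪ π[e,v]((T ⋈[e=f] R)))) − π[e](T))) → 0

E1 result:
e
3
3
E2 result:
e
(0 rows)
Witness: (3,) appears 2× in E1 but 0× in E2.

no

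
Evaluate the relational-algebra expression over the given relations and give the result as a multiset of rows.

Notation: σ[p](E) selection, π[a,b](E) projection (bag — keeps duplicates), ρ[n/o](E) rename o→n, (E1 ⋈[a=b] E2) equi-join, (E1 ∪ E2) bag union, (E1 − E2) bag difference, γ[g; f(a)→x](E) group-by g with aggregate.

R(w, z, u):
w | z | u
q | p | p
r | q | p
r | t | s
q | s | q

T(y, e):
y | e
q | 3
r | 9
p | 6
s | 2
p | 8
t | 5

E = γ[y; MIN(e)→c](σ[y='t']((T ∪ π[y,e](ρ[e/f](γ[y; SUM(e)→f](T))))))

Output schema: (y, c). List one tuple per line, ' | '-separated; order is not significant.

Row counts bottom-up:
  T → 6
  T → 6
  γ[y; SUM(e)→f](T) → 5
  ρ[e/f](γ[y; SUM(e)→f](T)) → 5
  π[y,e](ρ[e/f](γ[y; SUM(e)→f](T))) → 5
  (T ∪ π[y,e](ρ[e/f](γ[y; SUM(e)→f](T)))) → 11
  σ[y='t']((T ∪ π[y,e](ρ[e/f](γ[y; SUM(e)→f](T))))) → 2
  γ[y; MIN(e)→c](σ[y='t']((T ∪ π[y,e](ρ[e/f](γ[y; SUM(e)→f](T)))))) → 1

== RESULT ==
y | c
t | 5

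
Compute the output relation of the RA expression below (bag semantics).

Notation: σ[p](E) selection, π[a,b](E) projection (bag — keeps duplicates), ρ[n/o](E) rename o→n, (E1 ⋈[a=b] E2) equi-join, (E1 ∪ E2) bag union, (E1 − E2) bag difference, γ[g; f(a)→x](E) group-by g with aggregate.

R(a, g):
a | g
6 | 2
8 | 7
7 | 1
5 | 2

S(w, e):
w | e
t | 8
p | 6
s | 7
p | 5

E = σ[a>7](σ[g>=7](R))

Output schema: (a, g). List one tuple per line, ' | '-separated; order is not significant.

Per-node cardinality:
  R → 4
  σ[g>=7](R) → 1
  σ[a>7](σ[g>=7](R)) → 1

== RESULT ==
a | g
8 | 7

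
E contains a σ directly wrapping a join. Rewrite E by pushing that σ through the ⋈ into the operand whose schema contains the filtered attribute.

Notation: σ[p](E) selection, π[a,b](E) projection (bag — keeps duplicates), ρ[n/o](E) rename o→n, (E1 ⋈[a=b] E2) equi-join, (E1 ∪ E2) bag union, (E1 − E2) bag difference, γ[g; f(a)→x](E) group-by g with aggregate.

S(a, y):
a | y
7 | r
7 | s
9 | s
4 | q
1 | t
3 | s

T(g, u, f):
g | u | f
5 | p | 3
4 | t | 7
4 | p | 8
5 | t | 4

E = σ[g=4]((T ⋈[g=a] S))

σ filters on g, owned by the left side.
E' = (σ[g=4](T) ⋈[g=a] S)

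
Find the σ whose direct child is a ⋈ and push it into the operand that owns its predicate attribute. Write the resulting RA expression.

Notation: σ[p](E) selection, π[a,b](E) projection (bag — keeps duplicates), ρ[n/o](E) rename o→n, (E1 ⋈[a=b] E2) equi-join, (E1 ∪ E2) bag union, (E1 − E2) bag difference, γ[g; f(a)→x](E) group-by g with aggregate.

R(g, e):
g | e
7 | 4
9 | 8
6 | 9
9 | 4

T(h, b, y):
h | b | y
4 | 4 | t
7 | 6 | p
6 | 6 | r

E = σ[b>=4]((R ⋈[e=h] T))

σ filters on b, owned by the right side.
E' = (R ⋈[e=h] σ[b>=4](T))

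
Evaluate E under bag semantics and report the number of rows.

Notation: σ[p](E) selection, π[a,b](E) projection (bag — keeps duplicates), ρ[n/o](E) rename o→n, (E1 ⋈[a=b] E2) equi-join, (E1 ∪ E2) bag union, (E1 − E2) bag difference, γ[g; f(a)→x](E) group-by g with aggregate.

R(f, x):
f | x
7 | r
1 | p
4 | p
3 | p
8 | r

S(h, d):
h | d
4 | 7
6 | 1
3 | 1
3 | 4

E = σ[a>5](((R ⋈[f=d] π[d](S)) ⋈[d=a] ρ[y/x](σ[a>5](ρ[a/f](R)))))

Row counts bottom-up:
  R → 5
  S → 4
  π[d](S) → 4
  (R ⋈[f=d] π[d](S)) → 4
  R → 5
  ρ[a/f](R) → 5
  σ[a>5](ρ[a/f](R)) → 2
  ρ[y/x](σ[a>5](ρ[a/f](R))) → 2
  ((R ⋈[f=d] π[d](S)) ⋈[d=a] ρ[y/x](σ[a>5](ρ[a/f](R)))) → 1
  σ[a>5](((R ⋈[f=d] π[d](S)) ⋈[d=a] ρ[y/x](σ[a>5](ρ[a/f](R))))) → 1

|E| = 1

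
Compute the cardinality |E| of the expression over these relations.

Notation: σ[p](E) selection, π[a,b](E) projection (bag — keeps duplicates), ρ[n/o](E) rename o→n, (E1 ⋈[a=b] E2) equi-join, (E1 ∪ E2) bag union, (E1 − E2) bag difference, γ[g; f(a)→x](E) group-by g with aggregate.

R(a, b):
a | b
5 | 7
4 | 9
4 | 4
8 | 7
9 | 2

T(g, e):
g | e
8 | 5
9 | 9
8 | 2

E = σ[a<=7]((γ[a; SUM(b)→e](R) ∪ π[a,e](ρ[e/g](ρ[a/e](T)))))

Row counts bottom-up:
  R → 5
  γ[a; SUM(b)→e](R) → 4
  T → 3
  ρ[a/e](T) → 3
  ρ[e/g](ρ[a/e](T)) → 3
  π[a,e](ρ[e/g](ρ[a/e](T))) → 3
  (γ[a; SUM(b)→e](R) ∪ π[a,e](ρ[e/g](ρ[a/e](T)))) → 7
  σ[a<=7]((γ[a; SUM(b)→e](R) ∪ π[a,e](ρ[e/g](ρ[a/e](T))))) → 4

|E| = 4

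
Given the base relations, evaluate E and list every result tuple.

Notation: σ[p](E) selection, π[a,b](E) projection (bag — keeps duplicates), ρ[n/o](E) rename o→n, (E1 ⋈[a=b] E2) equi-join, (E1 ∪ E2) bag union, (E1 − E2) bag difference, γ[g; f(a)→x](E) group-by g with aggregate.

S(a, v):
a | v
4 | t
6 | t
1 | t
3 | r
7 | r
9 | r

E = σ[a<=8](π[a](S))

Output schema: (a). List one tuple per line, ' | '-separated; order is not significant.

Row counts bottom-up:
  S → 6
  π[a](S) → 6
  σ[a<=8](π[a](S)) → 5

== RESULT ==
a
1
3
4
6
7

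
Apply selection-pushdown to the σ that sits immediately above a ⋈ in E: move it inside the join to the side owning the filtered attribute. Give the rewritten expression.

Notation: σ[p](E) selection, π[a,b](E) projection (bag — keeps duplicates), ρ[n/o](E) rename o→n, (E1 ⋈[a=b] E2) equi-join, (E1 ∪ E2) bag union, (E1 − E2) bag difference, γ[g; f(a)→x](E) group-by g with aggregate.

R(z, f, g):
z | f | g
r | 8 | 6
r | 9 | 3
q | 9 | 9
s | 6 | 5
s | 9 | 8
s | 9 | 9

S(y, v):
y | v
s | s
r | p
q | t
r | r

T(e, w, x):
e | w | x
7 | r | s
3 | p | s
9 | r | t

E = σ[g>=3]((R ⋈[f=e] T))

σ filters on g, owned by the left side.
E' = (σ[g>=3](R) ⋈[f=e] T)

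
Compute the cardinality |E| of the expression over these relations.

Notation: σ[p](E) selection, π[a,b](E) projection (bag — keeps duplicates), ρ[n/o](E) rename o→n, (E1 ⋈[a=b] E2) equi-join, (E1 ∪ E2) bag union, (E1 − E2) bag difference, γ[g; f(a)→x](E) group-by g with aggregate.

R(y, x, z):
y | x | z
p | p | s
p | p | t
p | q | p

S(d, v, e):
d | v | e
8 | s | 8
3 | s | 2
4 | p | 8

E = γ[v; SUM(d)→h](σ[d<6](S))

Subexpression sizes:
  S → 3
  σ[d<6](S) → 2
  γ[v; SUM(d)→h](σ[d<6](S)) → 2

|E| = 2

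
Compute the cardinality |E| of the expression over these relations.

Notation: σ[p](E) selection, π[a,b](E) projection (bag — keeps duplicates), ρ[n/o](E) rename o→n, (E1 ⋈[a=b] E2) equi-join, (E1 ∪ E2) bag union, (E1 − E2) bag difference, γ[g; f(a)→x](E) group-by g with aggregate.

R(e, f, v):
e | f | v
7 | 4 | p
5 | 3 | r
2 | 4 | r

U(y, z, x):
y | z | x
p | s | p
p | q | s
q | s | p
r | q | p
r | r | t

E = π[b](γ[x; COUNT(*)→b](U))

Row counts bottom-up:
  U → 5
  γ[x; COUNT(*)→b](U) → 3
  π[b](γ[x; COUNT(*)→b](U)) → 3

|E| = 3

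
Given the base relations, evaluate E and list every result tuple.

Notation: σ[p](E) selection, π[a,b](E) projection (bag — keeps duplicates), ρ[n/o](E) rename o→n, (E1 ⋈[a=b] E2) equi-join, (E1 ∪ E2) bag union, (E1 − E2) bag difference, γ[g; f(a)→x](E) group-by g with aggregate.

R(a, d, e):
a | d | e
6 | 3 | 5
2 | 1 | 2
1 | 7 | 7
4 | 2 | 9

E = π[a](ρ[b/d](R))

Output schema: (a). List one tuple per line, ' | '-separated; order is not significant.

Row counts bottom-up:
  R → 4
  ρ[b/d](R) → 4
  π[a](ρ[b/d](R)) → 4

== RESULT ==
a
1
2
4
6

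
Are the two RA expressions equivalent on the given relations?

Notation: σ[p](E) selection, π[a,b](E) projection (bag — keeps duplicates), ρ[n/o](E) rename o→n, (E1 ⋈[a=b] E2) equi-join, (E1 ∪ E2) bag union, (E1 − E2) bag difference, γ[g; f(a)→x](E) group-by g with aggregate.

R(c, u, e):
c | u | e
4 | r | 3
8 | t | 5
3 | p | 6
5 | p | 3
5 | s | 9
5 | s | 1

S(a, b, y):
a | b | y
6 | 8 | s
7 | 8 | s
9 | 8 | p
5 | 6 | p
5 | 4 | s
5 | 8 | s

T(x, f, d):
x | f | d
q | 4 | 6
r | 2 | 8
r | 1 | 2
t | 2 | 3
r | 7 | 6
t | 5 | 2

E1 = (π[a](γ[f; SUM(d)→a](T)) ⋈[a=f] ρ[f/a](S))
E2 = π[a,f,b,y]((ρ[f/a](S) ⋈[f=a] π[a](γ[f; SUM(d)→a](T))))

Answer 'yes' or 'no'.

E1 stepwise |·|:
  T → 6
  γ[f; SUM(d)→a](T) → 5
  π[a](γ[f; SUM(d)→a](T)) → 5
  S → 6
  ρ[f/a](S) → 6
  (π[a](γ[f; SUM(d)→a](T)) ⋈[a=f] ρ[f/a](S)) → 2
E2 stepwise |·|:
  S → 6
  ρ[f/a](S) → 6
  T → 6
  γ[f; SUM(d)→a](T) → 5
  π[a](γ[f; SUM(d)→a](T)) → 5
  (ρ[f/a](S) ⋈[f=a] π[a](γ[f; SUM(d)→a](T))) → 2
  π[a,f,b,y]((ρ[f/a](S) ⋈[f=a] π[a](γ[f; SUM(d)→a](T)))) → 2

E1 and E2 produce the same multiset:
a | f | b | y
6 | 6 | 8 | s
6 | 6 | 8 | s

yes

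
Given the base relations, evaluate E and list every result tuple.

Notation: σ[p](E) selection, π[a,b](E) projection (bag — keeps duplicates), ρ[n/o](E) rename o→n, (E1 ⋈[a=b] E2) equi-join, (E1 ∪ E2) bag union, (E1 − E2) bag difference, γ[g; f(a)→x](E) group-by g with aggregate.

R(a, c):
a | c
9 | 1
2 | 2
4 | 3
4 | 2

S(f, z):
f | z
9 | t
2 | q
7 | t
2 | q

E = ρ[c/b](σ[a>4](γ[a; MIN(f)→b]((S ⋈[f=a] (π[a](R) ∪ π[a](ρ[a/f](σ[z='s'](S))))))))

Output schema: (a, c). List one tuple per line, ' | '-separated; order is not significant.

Per-node cardinality:
  S → 4
  R → 4
  π[a](R) → 4
  S → 4
  σ[z='s'](S) → 0
  ρ[a/f](σ[z='s'](S)) → 0
  π[a](ρ[a/f](σ[z='s'](S))) → 0
  (π[a](R) ∪ π[a](ρ[a/f](σ[z='s'](S)))) → 4
  (S ⋈[f=a] (π[a](R) ∪ π[a](ρ[a/f](σ[z='s'](S))))) → 3
  γ[a; MIN(f)→b]((S ⋈[f=a] (π[a](R) ∪ π[a](ρ[a/f](σ[z='s'](S)))))) → 2
  σ[a>4](γ[a; MIN(f)→b]((S ⋈[f=a] (π[a](R) ∪ π[a](ρ[a/f](σ[z='s'](S))))))) → 1
  ρ[c/b](σ[a>4](γ[a; MIN(f)→b]((S ⋈[f=a] (π[a](R) ∪ π[a](ρ[a/f](σ[z='s'](S)))))))) → 1

== RESULT ==
a | c
9 | 9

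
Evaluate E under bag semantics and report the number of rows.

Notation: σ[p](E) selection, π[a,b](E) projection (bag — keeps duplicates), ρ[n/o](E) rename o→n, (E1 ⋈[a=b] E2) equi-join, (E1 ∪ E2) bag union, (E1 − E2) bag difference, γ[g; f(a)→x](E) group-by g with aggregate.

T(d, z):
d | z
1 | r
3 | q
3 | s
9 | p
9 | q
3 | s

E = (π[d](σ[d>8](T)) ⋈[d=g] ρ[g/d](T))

Row counts bottom-up:
  T → 6
  σ[d>8](T) → 2
  π[d](σ[d>8](T)) → 2
  T → 6
  ρ[g/d](T) → 6
  (π[d](σ[d>8](T)) ⋈[d=g] ρ[g/d](T)) → 4

|E| = 4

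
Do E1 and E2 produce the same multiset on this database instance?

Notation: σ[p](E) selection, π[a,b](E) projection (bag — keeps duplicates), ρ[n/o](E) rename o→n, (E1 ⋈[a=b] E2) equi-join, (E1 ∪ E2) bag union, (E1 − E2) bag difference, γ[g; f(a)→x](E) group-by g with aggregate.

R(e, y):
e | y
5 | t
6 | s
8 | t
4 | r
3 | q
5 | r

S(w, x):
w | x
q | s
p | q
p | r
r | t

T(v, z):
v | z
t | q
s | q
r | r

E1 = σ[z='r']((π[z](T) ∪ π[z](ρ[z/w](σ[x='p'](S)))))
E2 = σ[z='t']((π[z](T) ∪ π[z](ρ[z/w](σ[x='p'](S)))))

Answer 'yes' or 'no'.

E1 subexpression sizes:
  T → 3
  π[z](T) → 3
  S → 4
  σ[x='p'](S) → 0
  ρ[z/w](σ[x='p'](S)) → 0
  π[z](ρ[z/w](σ[x='p'](S))) → 0
  (π[z](T) ∪ π[z](ρ[z/w](σ[x='p'](S)))) → 3
  σ[z='r']((π[z](T) ∪ π[z](ρ[z/w](σ[x='p'](S))))) → 1
E2 subexpression sizes:
  T → 3
  π[z](T) → 3
  S → 4
  σ[x='p'](S) → 0
  ρ[z/w](σ[x='p'](S)) → 0
  π[z](ρ[z/w](σ[x='p'](S))) → 0
  (π[z](T) ∪ π[z](ρ[z/w](σ[x='p'](S)))) → 3
  σ[z='t']((π[z](T) ∪ π[z](ρ[z/w](σ[x='p'](S))))) → 0

E1 result:
z
r
E2 result:
z
(0 rows)
Witness: ('r',) appears 1× in E1 but 0× in E2.

no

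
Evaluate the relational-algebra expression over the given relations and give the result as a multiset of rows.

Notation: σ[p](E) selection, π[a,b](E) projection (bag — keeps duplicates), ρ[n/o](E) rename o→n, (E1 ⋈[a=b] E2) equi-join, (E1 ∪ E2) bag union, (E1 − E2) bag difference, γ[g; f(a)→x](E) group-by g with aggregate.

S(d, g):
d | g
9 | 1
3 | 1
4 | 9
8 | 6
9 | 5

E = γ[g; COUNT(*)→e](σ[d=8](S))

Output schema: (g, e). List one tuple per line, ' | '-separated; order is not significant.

Row counts bottom-up:
  S → 5
  σ[d=8](S) → 1
  γ[g; COUNT(*)→e](σ[d=8](S)) → 1

== RESULT ==
g | e
6 | 1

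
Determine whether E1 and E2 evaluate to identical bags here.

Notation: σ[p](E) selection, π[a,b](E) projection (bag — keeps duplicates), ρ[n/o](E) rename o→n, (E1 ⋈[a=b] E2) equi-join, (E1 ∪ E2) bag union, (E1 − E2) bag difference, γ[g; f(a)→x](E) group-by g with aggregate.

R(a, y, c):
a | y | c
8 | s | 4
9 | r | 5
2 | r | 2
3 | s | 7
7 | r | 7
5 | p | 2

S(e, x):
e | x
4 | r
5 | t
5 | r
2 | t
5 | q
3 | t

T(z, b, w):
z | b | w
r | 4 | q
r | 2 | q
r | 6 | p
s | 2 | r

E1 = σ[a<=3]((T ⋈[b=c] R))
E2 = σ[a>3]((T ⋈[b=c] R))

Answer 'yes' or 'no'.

E1 subexpression sizes:
  T → 4
  R → 6
  (T ⋈[b=c] R) → 5
  σ[a<=3]((T ⋈[b=c] R)) → 2
E2 subexpression sizes:
  T → 4
  R → 6
  (T ⋈[b=c] R) → 5
  σ[a>3]((T ⋈[b=c] R)) → 3

E1 result:
z | b | w | a | y | c
r | 2 | q | 2 | r | 2
s | 2 | r | 2 | r | 2
E2 result:
z | b | w | a | y | c
r | 2 | q | 5 | p | 2
r | 4 | q | 8 | s | 4
s | 2 | r | 5 | p | 2
Witness: ('s', 2, 'r', 2, 'r', 2) appears 1× in E1 but 0× in E2.

no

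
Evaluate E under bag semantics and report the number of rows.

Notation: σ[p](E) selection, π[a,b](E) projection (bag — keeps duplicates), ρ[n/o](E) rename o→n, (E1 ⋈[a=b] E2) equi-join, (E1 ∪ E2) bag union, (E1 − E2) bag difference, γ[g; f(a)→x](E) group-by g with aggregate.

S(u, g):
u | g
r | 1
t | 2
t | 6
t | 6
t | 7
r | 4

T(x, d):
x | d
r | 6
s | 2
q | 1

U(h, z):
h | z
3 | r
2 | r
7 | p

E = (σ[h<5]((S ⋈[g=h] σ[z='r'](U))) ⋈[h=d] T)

Per-node cardinality:
  S → 6
  U → 3
  σ[z='r'](U) → 2
  (S ⋈[g=h] σ[z='r'](U)) → 1
  σ[h<5]((S ⋈[g=h] σ[z='r'](U))) → 1
  T → 3
  (σ[h<5]((S ⋈[g=h] σ[z='r'](U))) ⋈[h=d] T) → 1

|E| = 1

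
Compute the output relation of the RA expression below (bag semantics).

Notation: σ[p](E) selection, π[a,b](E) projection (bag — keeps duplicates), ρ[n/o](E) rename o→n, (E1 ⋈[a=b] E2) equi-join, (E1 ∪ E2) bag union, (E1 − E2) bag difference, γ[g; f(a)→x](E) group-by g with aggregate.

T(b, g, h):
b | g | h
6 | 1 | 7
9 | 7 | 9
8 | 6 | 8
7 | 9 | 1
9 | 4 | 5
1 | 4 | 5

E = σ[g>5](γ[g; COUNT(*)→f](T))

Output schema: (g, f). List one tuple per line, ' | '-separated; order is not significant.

Stepwise |·|:
  T → 6
  γ[g; COUNT(*)→f](T) → 5
  σ[g>5](γ[g; COUNT(*)→f](T)) → 3

== RESULT ==
g | f
6 | 1
7 | 1
9 | 1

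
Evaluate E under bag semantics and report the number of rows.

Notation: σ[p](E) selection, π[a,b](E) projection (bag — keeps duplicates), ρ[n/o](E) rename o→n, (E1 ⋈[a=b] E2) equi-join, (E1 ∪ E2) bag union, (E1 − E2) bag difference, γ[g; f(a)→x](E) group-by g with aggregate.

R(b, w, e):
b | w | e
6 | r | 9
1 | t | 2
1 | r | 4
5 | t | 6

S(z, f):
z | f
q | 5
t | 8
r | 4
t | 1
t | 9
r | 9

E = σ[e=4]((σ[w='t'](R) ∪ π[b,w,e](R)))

Stepwise |·|:
  R → 4
  σ[w='t'](R) → 2
  R → 4
  π[b,w,e](R) → 4
  (σ[w='t'](R) ∪ π[b,w,e](R)) → 6
  σ[e=4]((σ[w='t'](R) ∪ π[b,w,e](R))) → 1

|E| = 1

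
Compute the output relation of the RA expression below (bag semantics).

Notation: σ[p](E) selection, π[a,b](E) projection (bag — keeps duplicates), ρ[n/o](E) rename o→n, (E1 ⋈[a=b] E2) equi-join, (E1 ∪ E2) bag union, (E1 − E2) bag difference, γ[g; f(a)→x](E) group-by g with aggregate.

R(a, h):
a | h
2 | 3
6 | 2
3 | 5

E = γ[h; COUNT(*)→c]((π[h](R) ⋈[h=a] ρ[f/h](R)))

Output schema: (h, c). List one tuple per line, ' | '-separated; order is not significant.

Per-node cardinality:
  R → 3
  π[h](R) → 3
  R → 3
  ρ[f/h](R) → 3
  (π[h](R) ⋈[h=a] ρ[f/h](R)) → 2
  γ[h; COUNT(*)→c]((π[h](R) ⋈[h=a] ρ[f/h](R))) → 2

== RESULT ==
h | c
2 | 1
3 | 1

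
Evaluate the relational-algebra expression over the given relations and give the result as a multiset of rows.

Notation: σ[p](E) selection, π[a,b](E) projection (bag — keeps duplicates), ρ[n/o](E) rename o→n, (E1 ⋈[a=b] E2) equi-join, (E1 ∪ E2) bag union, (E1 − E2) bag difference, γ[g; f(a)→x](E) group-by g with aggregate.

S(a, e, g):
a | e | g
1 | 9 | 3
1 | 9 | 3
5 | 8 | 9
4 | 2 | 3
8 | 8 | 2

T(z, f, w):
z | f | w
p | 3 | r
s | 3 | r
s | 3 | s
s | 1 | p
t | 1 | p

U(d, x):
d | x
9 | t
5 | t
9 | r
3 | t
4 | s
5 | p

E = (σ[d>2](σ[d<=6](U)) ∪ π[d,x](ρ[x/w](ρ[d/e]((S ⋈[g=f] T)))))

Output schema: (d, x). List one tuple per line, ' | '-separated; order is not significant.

Row counts bottom-up:
  U → 6
  σ[d<=6](U) → 4
  σ[d>2](σ[d<=6](U)) → 4
  S → 5
  T → 5
  (S ⋈[g=f] T) → 9
  ρ[d/e]((S ⋈[g=f] T)) → 9
  ρ[x/w](ρ[d/e]((S ⋈[g=f] T))) → 9
  π[d,x](ρ[x/w](ρ[d/e]((S ⋈[g=f] T)))) → 9
  (σ[d>2](σ[d<=6](U)) ∪ π[d,x](ρ[x/w](ρ[d/e]((S ⋈[g=f] T))))) → 13

== RESULT ==
d | x
2 | r
2 | r
2 | s
3 | t
4 | s
5 | p
5 | t
9 | r
9 | r
9 | r
9 | r
9 | s
9 | s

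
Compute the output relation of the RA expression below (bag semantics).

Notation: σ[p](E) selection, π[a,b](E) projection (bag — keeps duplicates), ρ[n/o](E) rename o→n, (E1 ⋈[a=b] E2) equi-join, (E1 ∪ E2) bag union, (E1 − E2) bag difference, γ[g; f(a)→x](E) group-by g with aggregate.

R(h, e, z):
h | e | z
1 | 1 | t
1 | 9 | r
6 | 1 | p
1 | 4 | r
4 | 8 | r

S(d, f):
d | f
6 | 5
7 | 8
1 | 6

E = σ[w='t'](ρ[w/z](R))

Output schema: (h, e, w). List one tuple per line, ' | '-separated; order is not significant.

Per-node cardinality:
  R → 5
  ρ[w/z](R) → 5
  σ[w='t'](ρ[w/z](R)) → 1

== RESULT ==
h | e | w
1 | 1 | t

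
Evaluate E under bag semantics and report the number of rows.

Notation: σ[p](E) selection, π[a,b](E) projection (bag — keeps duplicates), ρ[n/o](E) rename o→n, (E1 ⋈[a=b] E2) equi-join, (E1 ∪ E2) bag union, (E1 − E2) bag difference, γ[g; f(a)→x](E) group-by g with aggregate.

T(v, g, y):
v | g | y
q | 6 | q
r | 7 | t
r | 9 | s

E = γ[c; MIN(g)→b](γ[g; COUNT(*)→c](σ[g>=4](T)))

Row counts bottom-up:
  T → 3
  σ[g>=4](T) → 3
  γ[g; COUNT(*)→c](σ[g>=4](T)) → 3
  γ[c; MIN(g)→b](γ[g; COUNT(*)→c](σ[g>=4](T))) → 1

|E| = 1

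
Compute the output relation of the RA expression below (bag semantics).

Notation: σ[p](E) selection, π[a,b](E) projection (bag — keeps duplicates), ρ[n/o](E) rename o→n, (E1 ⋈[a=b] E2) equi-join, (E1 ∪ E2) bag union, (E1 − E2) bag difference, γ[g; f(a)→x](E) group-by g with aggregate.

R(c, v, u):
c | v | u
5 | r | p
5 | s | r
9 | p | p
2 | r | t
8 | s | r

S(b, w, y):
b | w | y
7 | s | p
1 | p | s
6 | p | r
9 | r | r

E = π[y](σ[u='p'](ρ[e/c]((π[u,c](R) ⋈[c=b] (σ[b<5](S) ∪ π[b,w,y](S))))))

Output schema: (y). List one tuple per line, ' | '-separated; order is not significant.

Stepwise |·|:
  R → 5
  π[u,c](R) → 5
  S → 4
  σ[b<5](S) → 1
  S → 4
  π[b,w,y](S) → 4
  (σ[b<5](S) ∪ π[b,w,y](S)) → 5
  (π[u,c](R) ⋈[c=b] (σ[b<5](S) ∪ π[b,w,y](S))) → 1
  ρ[e/c]((π[u,c](R) ⋈[c=b] (σ[b<5](S) ∪ π[b,w,y](S)))) → 1
  σ[u='p'](ρ[e/c]((π[u,c](R) ⋈[c=b] (σ[b<5](S) ∪ π[b,w,y](S))))) → 1
  π[y](σ[u='p'](ρ[e/c]((π[u,c](R) ⋈[c=b] (σ[b<5](S) ∪ π[b,w,y](S)))))) → 1

== RESULT ==
y
r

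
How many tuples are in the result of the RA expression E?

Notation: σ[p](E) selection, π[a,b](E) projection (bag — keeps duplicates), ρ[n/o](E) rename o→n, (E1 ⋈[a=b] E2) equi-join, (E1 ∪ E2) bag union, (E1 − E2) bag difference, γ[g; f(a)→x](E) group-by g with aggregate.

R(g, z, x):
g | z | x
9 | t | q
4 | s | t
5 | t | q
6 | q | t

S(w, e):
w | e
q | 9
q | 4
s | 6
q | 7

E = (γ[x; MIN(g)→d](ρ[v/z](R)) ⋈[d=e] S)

Stepwise |·|:
  R → 4
  ρ[v/z](R) → 4
  γ[x; MIN(g)→d](ρ[v/z](R)) → 2
  S → 4
  (γ[x; MIN(g)→d](ρ[v/z](R)) ⋈[d=e] S) → 1

|E| = 1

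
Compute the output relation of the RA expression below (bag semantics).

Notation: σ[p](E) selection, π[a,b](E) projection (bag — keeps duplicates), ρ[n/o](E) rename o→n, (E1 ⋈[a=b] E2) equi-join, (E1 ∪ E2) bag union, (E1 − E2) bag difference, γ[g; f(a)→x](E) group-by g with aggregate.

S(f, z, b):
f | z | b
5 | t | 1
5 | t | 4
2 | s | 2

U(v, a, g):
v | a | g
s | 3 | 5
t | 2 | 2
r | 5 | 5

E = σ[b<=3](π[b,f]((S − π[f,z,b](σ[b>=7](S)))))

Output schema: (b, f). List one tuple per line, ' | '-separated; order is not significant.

Per-node cardinality:
  S → 3
  S → 3
  σ[b>=7](S) → 0
  π[f,z,b](σ[b>=7](S)) → 0
  (S − π[f,z,b](σ[b>=7](S))) → 3
  π[b,f]((S − π[f,z,b](σ[b>=7](S)))) → 3
  σ[b<=3](π[b,f]((S − π[f,z,b](σ[b>=7](S))))) → 2

== RESULT ==
b | f
1 | 5
2 | 2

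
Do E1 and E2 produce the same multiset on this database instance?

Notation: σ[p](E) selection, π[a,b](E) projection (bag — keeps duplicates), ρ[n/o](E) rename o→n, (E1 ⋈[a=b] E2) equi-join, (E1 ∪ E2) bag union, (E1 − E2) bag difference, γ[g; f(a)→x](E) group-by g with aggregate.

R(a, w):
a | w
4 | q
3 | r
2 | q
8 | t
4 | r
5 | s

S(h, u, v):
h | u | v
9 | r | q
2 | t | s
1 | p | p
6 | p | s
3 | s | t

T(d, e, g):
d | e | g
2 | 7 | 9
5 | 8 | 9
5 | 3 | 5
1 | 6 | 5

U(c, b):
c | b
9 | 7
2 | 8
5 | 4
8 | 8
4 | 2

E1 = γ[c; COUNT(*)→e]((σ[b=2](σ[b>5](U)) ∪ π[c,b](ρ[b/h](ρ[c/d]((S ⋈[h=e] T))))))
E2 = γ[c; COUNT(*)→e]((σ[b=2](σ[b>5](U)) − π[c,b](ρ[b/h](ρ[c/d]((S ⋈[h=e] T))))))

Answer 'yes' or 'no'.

E1 stepwise |·|:
  U → 5
  σ[b>5](U) → 3
  σ[b=2](σ[b>5](U)) → 0
  S → 5
  T → 4
  (S ⋈[h=e] T) → 2
  ρ[c/d]((S ⋈[h=e] T)) → 2
  ρ[b/h](ρ[c/d]((S ⋈[h=e] T))) → 2
  π[c,b](ρ[b/h](ρ[c/d]((S ⋈[h=e] T)))) → 2
  (σ[b=2](σ[b>5](U)) ∪ π[c,b](ρ[b/h](ρ[c/d]((S ⋈[h=e] T))))) → 2
  γ[c; COUNT(*)→e]((σ[b=2](σ[b>5](U)) ∪ π[c,b](ρ[b/h](ρ[c/d]((S ⋈[h=e] T)))))) → 2
E2 stepwise |·|:
  U → 5
  σ[b>5](U) → 3
  σ[b=2](σ[b>5](U)) → 0
  S → 5
  T → 4
  (S ⋈[h=e] T) → 2
  ρ[c/d]((S ⋈[h=e] T)) → 2
  ρ[b/h](ρ[c/d]((S ⋈[h=e] T))) → 2
  π[c,b](ρ[b/h](ρ[c/d]((S ⋈[h=e] T)))) → 2
  (σ[b=2](σ[b>5](U)) − π[c,b](ρ[b/h](ρ[c/d]((S ⋈[h=e] T))))) → 0
  γ[c; COUNT(*)→e]((σ[b=2](σ[b>5](U)) − π[c,b](ρ[b/h](ρ[c/d]((S ⋈[h=e] T)))))) → 0

E1 result:
c | e
1 | 1
5 | 1
E2 result:
c | e
(0 rows)
Witness: (1, 1) appears 1× in E1 but 0× in E2.

no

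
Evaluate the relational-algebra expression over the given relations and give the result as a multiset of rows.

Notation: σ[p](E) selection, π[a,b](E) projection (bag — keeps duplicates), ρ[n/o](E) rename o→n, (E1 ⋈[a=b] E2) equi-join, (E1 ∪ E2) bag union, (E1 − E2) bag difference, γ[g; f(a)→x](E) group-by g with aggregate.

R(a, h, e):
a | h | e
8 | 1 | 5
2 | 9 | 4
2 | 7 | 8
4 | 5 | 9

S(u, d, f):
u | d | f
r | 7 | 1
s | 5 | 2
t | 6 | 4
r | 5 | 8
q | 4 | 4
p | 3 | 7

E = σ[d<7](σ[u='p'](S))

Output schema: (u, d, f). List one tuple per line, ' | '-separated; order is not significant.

Row counts bottom-up:
  S → 6
  σ[u='p'](S) → 1
  σ[d<7](σ[u='p'](S)) → 1

== RESULT ==
u | d | f
p | 3 | 7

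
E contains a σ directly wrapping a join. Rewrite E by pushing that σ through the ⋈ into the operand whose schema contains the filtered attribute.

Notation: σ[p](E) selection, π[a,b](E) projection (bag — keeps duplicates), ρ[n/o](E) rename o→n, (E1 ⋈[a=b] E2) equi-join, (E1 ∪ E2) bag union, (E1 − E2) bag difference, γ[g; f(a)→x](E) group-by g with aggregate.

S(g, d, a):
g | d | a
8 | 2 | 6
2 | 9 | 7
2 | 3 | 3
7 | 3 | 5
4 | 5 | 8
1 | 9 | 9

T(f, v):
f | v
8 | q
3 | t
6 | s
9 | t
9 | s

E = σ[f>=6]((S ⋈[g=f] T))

σ filters on f, owned by the right side.
E' = (S ⋈[g=f] σ[f>=6](T))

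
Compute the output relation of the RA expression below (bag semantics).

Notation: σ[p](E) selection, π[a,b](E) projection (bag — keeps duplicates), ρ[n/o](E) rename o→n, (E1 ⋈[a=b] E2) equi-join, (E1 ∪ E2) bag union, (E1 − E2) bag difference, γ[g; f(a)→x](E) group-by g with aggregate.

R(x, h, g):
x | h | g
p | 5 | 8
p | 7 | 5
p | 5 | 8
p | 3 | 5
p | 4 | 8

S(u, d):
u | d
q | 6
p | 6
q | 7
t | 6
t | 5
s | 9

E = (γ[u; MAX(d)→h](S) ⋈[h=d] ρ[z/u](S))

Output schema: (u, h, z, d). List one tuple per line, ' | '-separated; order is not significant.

Stepwise |·|:
  S → 6
  γ[u; MAX(d)→h](S) → 4
  S → 6
  ρ[z/u](S) → 6
  (γ[u; MAX(d)→h](S) ⋈[h=d] ρ[z/u](S)) → 8

== RESULT ==
u | h | z | d
p | 6 | p | 6
p | 6 | q | 6
p | 6 | t | 6
q | 7 | q | 7
s | 9 | s | 9
t | 6 | p | 6
t | 6 | q | 6
t | 6 | t | 6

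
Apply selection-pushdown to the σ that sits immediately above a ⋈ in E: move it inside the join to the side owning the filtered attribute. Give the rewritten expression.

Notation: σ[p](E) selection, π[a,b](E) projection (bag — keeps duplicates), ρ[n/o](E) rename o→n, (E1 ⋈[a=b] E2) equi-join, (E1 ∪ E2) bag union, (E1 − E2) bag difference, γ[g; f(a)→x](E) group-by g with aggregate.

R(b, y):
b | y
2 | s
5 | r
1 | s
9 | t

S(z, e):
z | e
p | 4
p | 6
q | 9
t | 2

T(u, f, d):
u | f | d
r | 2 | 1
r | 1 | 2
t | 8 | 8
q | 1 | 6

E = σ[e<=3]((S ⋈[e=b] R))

σ filters on e, owned by the left side.
E' = (σ[e<=3](S) ⋈[e=b] R)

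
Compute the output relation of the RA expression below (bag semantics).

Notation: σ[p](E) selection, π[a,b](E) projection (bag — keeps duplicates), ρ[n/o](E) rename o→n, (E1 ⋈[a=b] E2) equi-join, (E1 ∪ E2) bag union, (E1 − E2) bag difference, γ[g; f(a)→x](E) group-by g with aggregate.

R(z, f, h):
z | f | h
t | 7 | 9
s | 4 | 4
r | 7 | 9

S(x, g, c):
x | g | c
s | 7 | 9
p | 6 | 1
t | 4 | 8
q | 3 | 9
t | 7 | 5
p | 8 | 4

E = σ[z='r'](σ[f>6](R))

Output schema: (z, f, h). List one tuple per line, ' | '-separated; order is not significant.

Per-node cardinality:
  R → 3
  σ[f>6](R) → 2
  σ[z='r'](σ[f>6](R)) → 1

== RESULT ==
z | f | h
r | 7 | 9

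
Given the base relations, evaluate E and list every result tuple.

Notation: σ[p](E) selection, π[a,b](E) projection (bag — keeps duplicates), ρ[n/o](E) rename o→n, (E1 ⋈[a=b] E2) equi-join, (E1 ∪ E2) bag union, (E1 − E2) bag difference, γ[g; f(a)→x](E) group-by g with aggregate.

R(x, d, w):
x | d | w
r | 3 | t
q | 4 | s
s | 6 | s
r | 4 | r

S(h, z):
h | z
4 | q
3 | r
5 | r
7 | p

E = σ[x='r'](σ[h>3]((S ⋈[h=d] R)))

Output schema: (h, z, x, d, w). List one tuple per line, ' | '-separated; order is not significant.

Subexpression sizes:
  S → 4
  R → 4
  (S ⋈[h=d] R) → 3
  σ[h>3]((S ⋈[h=d] R)) → 2
  σ[x='r'](σ[h>3]((S ⋈[h=d] R))) → 1

== RESULT ==
h | z | x | d | w
4 | q | r | 4 | r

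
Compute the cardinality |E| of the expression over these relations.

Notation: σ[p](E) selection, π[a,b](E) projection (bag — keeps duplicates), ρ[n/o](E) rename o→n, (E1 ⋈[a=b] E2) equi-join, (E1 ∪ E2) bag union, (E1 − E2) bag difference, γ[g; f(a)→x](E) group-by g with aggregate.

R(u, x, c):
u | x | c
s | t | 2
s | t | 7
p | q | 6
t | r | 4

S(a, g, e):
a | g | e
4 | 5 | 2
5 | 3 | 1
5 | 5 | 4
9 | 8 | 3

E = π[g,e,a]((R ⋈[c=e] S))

Stepwise |·|:
  R → 4
  S → 4
  (R ⋈[c=e] S) → 2
  π[g,e,a]((R ⋈[c=e] S)) → 2

|E| = 2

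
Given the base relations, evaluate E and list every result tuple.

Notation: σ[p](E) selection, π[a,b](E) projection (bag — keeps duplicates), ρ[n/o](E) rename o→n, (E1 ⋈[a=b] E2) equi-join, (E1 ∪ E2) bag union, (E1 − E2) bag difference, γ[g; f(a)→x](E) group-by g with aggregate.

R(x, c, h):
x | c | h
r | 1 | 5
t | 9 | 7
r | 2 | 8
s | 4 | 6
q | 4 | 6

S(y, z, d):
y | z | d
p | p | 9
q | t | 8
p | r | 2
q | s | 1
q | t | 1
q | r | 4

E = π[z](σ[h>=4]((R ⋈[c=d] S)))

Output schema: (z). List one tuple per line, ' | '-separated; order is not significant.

Stepwise |·|:
  R → 5
  S → 6
  (R ⋈[c=d] S) → 6
  σ[h>=4]((R ⋈[c=d] S)) → 6
  π[z](σ[h>=4]((R ⋈[c=d] S))) → 6

== RESULT ==
z
p
r
r
r
s
t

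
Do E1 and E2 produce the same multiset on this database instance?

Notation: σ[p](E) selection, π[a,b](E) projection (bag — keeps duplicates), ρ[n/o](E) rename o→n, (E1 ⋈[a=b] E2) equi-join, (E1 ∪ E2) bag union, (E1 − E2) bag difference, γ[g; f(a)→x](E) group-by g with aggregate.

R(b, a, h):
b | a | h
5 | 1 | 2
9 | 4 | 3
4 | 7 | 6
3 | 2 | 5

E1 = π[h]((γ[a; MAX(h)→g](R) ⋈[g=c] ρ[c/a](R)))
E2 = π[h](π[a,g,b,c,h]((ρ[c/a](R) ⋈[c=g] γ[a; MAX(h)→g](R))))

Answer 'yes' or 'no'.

E1 subexpression sizes:
  R → 4
  γ[a; MAX(h)→g](R) → 4
  R → 4
  ρ[c/a](R) → 4
  (γ[a; MAX(h)→g](R) ⋈[g=c] ρ[c/a](R)) → 1
  π[h]((γ[a; MAX(h)→g](R) ⋈[g=c] ρ[c/a](R))) → 1
E2 subexpression sizes:
  R → 4
  ρ[c/a](R) → 4
  R → 4
  γ[a; MAX(h)→g](R) → 4
  (ρ[c/a](R) ⋈[c=g] γ[a; MAX(h)→g](R)) → 1
  π[a,g,b,c,h]((ρ[c/a](R) ⋈[c=g] γ[a; MAX(h)→g](R))) → 1
  π[h](π[a,g,b,c,h]((ρ[c/a](R) ⋈[c=g] γ[a; MAX(h)→g](R)))) → 1

E1 and E2 produce the same multiset:
h
5

yes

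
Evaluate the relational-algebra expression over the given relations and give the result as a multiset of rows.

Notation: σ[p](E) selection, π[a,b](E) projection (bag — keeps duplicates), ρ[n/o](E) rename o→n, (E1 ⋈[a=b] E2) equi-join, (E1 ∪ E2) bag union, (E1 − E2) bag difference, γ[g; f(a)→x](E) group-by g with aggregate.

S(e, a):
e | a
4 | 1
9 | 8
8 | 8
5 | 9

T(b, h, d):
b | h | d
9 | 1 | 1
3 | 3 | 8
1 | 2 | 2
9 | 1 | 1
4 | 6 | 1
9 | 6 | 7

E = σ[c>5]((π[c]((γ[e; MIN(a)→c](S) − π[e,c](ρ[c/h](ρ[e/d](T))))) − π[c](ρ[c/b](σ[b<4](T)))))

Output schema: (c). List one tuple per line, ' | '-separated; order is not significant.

Row counts bottom-up:
  S → 4
  γ[e; MIN(a)→c](S) → 4
  T → 6
  ρ[e/d](T) → 6
  ρ[c/h](ρ[e/d](T)) → 6
  π[e,c](ρ[c/h](ρ[e/d](T))) → 6
  (γ[e; MIN(a)→c](S) − π[e,c](ρ[c/h](ρ[e/d](T)))) → 4
  π[c]((γ[e; MIN(a)→c](S) − π[e,c](ρ[c/h](ρ[e/d](T))))) → 4
  T → 6
  σ[b<4](T) → 2
  ρ[c/b](σ[b<4](T)) → 2
  π[c](ρ[c/b](σ[b<4](T))) → 2
  (π[c]((γ[e; MIN(a)→c](S) − π[e,c](ρ[c/h](ρ[e/d](T))))) − π[c](ρ[c/b](σ[b<4](T)))) → 3
  σ[c>5]((π[c]((γ[e; MIN(a)→c](S) − π[e,c](ρ[c/h](ρ[e/d](T))))) − π[c](ρ[c/b](σ[b<4](T))))) → 3

== RESULT ==
c
8
8
9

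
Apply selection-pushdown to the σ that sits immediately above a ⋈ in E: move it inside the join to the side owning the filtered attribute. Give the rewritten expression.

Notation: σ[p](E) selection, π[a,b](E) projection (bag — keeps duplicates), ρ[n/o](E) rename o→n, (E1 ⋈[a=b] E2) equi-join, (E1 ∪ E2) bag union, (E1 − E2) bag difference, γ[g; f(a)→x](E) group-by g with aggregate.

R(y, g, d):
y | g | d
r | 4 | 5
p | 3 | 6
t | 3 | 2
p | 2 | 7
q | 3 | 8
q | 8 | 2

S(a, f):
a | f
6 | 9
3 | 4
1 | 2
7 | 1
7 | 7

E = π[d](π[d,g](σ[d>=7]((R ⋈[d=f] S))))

σ filters on d, owned by the left side.
E' = π[d](π[d,g]((σ[d>=7](R) ⋈[d=f] S)))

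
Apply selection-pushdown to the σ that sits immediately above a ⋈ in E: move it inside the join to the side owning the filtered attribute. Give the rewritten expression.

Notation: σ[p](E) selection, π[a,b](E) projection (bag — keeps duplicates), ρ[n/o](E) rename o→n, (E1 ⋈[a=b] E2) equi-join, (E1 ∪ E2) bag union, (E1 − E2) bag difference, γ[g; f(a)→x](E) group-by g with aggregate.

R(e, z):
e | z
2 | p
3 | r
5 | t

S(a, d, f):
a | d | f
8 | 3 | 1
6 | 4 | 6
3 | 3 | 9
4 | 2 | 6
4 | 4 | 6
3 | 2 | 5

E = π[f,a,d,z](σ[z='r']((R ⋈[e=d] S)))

σ filters on z, owned by the left side.
E' = π[f,a,d,z]((σ[z='r'](R) ⋈[e=d] S))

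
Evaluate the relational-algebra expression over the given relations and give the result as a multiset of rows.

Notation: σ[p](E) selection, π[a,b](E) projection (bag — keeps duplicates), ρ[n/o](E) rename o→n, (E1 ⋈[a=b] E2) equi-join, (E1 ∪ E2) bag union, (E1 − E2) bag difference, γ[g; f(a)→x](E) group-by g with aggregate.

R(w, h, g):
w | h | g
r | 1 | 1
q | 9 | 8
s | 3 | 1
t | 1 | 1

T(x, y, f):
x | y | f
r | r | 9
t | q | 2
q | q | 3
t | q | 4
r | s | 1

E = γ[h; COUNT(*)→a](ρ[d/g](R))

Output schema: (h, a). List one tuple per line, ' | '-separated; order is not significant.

Row counts bottom-up:
  R → 4
  ρ[d/g](R) → 4
  γ[h; COUNT(*)→a](ρ[d/g](R)) → 3

== RESULT ==
h | a
1 | 2
3 | 1
9 | 1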